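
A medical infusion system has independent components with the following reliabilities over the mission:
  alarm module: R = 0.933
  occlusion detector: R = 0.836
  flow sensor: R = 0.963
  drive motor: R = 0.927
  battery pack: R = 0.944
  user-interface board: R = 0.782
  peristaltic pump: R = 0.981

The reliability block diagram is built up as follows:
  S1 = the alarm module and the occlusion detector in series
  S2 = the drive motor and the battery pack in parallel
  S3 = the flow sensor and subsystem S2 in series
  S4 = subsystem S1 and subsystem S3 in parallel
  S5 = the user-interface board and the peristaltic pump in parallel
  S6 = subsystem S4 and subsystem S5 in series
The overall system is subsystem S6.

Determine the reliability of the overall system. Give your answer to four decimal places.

0.9869

Series (alarm module and occlusion detector): 0.933000 × 0.836000 = 0.779988
Parallel (drive motor and battery pack): 1 − (1 − 0.927000)(1 − 0.944000) = 0.995912
Series (flow sensor and [0.995912]): 0.963000 × 0.995912 = 0.959063
Parallel ([0.779988] and [0.959063]): 1 − (1 − 0.779988)(1 − 0.959063) = 0.990993
Parallel (user-interface board and peristaltic pump): 1 − (1 − 0.782000)(1 − 0.981000) = 0.995858
Series ([0.990993] and [0.995858]): 0.990993 × 0.995858 = 0.9869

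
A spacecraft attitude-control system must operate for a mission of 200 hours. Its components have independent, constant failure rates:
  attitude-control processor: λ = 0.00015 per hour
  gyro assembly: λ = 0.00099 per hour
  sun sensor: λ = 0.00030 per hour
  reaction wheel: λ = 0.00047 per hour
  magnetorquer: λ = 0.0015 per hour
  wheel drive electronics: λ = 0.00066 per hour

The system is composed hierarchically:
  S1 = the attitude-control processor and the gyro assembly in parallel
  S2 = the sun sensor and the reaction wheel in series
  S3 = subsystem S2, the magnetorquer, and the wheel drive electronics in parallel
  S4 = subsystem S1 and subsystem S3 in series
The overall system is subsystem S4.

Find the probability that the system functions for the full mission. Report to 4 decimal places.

0.9901

R(attitude-control processor) = exp(−0.00015 × 200) = 0.970446
R(gyro assembly) = exp(−0.00099 × 200) = 0.820370
R(sun sensor) = exp(−0.00030 × 200) = 0.941765
R(reaction wheel) = exp(−0.00047 × 200) = 0.910283
R(magnetorquer) = exp(−0.0015 × 200) = 0.740818
R(wheel drive electronics) = exp(−0.00066 × 200) = 0.876341
Parallel (attitude-control processor and gyro assembly): 1 − (1 − 0.970446)(1 − 0.820370) = 0.994691
Series (sun sensor and reaction wheel): 0.941765 × 0.910283 = 0.857273
Parallel ([0.857273], magnetorquer, and wheel drive electronics): 1 − (1 − 0.857273)(1 − 0.740818)(1 − 0.876341) = 0.995426
Series ([0.994691] and [0.995426]): 0.994691 × 0.995426 = 0.9901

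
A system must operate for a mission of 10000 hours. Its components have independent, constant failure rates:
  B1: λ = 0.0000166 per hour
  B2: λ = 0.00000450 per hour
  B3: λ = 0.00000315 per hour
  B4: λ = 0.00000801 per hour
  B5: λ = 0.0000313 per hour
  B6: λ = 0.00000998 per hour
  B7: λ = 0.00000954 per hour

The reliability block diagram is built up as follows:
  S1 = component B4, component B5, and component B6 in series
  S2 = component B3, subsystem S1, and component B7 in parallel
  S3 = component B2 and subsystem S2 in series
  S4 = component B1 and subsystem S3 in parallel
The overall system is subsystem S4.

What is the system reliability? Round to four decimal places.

0.9931

R(B1) = exp(−0.0000166 × 10000) = 0.847046
R(B2) = exp(−0.00000450 × 10000) = 0.955997
R(B3) = exp(−0.00000315 × 10000) = 0.968991
R(B4) = exp(−0.00000801 × 10000) = 0.923024
R(B5) = exp(−0.0000313 × 10000) = 0.731250
R(B6) = exp(−0.00000998 × 10000) = 0.905018
R(B7) = exp(−0.00000954 × 10000) = 0.909009
Series (B4, B5, and B6): 0.923024 × 0.731250 × 0.905018 = 0.610852
Parallel (B3, [0.610852], and B7): 1 − (1 − 0.968991)(1 − 0.610852)(1 − 0.909009) = 0.998902
Series (B2 and [0.998902]): 0.955997 × 0.998902 = 0.954947
Parallel (B1 and [0.954947]): 1 − (1 − 0.847046)(1 − 0.954947) = 0.9931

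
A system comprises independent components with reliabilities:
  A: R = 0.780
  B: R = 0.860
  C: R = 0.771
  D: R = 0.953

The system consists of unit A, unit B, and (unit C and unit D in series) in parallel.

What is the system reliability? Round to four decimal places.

0.9918

Series (C and D): 0.771000 × 0.953000 = 0.734763
Parallel (A, B, and [0.734763]): 1 − (1 − 0.780000)(1 − 0.860000)(1 − 0.734763) = 0.9918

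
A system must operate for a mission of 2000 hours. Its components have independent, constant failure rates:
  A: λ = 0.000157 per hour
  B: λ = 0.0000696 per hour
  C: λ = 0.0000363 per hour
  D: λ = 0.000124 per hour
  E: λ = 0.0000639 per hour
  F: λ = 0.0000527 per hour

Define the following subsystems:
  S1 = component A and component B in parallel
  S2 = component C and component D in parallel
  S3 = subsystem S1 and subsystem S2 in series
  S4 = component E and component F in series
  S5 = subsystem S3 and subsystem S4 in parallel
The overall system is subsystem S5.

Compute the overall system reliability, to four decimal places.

0.9896

R(A) = exp(−0.000157 × 2000) = 0.730519
R(B) = exp(−0.0000696 × 2000) = 0.870054
R(C) = exp(−0.0000363 × 2000) = 0.929973
R(D) = exp(−0.000124 × 2000) = 0.780360
R(E) = exp(−0.0000639 × 2000) = 0.880029
R(F) = exp(−0.0000527 × 2000) = 0.899964
Parallel (A and B): 1 − (1 − 0.730519)(1 − 0.870054) = 0.964982
Parallel (C and D): 1 − (1 − 0.929973)(1 − 0.780360) = 0.984619
Series ([0.964982] and [0.984619]): 0.964982 × 0.984619 = 0.950140
Series (E and F): 0.880029 × 0.899964 = 0.791994
Parallel ([0.950140] and [0.791994]): 1 − (1 − 0.950140)(1 − 0.791994) = 0.9896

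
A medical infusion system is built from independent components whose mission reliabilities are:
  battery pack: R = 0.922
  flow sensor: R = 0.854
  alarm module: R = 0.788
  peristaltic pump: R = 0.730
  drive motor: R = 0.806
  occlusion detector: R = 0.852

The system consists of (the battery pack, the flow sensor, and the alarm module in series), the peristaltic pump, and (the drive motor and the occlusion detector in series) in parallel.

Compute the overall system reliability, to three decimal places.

0.968

Series (battery pack, flow sensor, and alarm module): 0.92200 × 0.85400 × 0.78800 = 0.62046
Series (drive motor and occlusion detector): 0.80600 × 0.85200 = 0.68671
Parallel ([0.62046], peristaltic pump, and [0.68671]): 1 − (1 − 0.62046)(1 − 0.73000)(1 − 0.68671) = 0.968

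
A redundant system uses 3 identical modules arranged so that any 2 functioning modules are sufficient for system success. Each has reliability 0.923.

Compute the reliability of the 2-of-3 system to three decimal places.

0.983

R = Σ_{i=2}^{3} C(3,i) p^i (1−p)^{3−i} with p = 0.923
C(3,2)·0.923^2·0.077^1 = 0.19680
C(3,3)·0.923^3·0.077^0 = 0.78633
Sum = 0.983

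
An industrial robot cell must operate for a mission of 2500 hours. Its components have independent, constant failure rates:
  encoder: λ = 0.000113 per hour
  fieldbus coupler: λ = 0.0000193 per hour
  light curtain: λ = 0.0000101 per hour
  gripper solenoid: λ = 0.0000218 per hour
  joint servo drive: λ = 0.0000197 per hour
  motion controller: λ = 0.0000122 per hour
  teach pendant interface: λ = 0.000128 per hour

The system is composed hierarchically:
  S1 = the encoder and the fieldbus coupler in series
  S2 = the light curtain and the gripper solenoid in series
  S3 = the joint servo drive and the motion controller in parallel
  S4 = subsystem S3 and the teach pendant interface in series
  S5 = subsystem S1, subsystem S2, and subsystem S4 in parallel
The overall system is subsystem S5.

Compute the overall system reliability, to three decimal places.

R(encoder) = exp(−0.000113 × 2500) = 0.75390
R(fieldbus coupler) = exp(−0.0000193 × 2500) = 0.95290
R(light curtain) = exp(−0.0000101 × 2500) = 0.97507
R(gripper solenoid) = exp(−0.0000218 × 2500) = 0.94696
R(joint servo drive) = exp(−0.0000197 × 2500) = 0.95194
R(motion controller) = exp(−0.0000122 × 2500) = 0.96996
R(teach pendant interface) = exp(−0.000128 × 2500) = 0.72615
Series (encoder and fieldbus coupler): 0.75390 × 0.95290 = 0.71839
Series (light curtain and gripper solenoid): 0.97507 × 0.94696 = 0.92335
Parallel (joint servo drive and motion controller): 1 − (1 − 0.95194)(1 − 0.96996) = 0.99856
Series ([0.99856] and teach pendant interface): 0.99856 × 0.72615 = 0.72510
Parallel ([0.71839], [0.92335], and [0.72510]): 1 − (1 − 0.71839)(1 − 0.92335)(1 − 0.72510) = 0.994

0.994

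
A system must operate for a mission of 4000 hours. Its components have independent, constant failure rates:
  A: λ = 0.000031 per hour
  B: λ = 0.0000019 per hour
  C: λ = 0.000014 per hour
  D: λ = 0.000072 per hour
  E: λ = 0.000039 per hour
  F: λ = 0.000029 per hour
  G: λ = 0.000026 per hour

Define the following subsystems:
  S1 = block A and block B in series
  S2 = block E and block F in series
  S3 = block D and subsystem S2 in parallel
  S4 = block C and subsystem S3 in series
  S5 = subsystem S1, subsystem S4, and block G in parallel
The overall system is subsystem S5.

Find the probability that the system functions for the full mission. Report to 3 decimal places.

R(A) = exp(−0.000031 × 4000) = 0.88338
R(B) = exp(−0.0000019 × 4000) = 0.99243
R(C) = exp(−0.000014 × 4000) = 0.94554
R(D) = exp(−0.000072 × 4000) = 0.74976
R(E) = exp(−0.000039 × 4000) = 0.85556
R(F) = exp(−0.000029 × 4000) = 0.89048
R(G) = exp(−0.000026 × 4000) = 0.90123
Series (A and B): 0.88338 × 0.99243 = 0.87669
Series (E and F): 0.85556 × 0.89048 = 0.76186
Parallel (D and [0.76186]): 1 − (1 − 0.74976)(1 − 0.76186) = 0.94041
Series (C and [0.94041]): 0.94554 × 0.94041 = 0.88920
Parallel ([0.87669], [0.88920], and G): 1 − (1 − 0.87669)(1 − 0.88920)(1 − 0.90123) = 0.999

0.999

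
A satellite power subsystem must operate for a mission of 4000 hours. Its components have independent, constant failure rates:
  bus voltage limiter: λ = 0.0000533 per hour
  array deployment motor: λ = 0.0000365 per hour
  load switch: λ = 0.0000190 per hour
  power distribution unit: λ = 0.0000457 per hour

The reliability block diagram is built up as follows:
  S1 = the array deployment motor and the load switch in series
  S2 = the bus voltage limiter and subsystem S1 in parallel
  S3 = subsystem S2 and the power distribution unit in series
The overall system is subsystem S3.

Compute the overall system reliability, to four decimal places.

R(bus voltage limiter) = exp(−0.0000533 × 4000) = 0.807995
R(array deployment motor) = exp(−0.0000365 × 4000) = 0.864158
R(load switch) = exp(−0.0000190 × 4000) = 0.926816
R(power distribution unit) = exp(−0.0000457 × 4000) = 0.832935
Series (array deployment motor and load switch): 0.864158 × 0.926816 = 0.800915
Parallel (bus voltage limiter and [0.800915]): 1 − (1 − 0.807995)(1 − 0.800915) = 0.961775
Series ([0.961775] and power distribution unit): 0.961775 × 0.832935 = 0.8011

0.8011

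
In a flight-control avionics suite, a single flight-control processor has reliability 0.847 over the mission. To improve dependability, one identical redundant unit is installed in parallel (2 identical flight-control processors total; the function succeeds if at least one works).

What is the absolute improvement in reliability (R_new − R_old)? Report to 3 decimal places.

R_before = 0.847
R_after = 1 − (1 − 0.847)^2 = 0.977
ΔR = 0.977 − 0.847 = 0.130

0.130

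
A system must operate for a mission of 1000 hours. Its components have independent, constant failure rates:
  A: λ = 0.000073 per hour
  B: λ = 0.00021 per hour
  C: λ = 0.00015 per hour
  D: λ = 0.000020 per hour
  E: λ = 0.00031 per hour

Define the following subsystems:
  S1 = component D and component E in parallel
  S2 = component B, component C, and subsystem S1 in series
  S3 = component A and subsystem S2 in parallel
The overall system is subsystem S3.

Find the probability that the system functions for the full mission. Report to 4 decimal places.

R(A) = exp(−0.000073 × 1000) = 0.929601
R(B) = exp(−0.00021 × 1000) = 0.810584
R(C) = exp(−0.00015 × 1000) = 0.860708
R(D) = exp(−0.000020 × 1000) = 0.980199
R(E) = exp(−0.00031 × 1000) = 0.733447
Parallel (D and E): 1 − (1 − 0.980199)(1 − 0.733447) = 0.994722
Series (B, C, and [0.994722]): 0.810584 × 0.860708 × 0.994722 = 0.693994
Parallel (A and [0.693994]): 1 − (1 − 0.929601)(1 − 0.693994) = 0.9785

0.9785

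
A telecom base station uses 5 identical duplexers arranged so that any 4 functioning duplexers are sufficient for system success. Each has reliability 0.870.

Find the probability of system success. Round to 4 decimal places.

R = Σ_{i=4}^{5} C(5,i) p^i (1−p)^{5−i} with p = 0.870
C(5,4)·0.870^4·0.130^1 = 0.372383
C(5,5)·0.870^5·0.130^0 = 0.498421
Sum = 0.8708

0.8708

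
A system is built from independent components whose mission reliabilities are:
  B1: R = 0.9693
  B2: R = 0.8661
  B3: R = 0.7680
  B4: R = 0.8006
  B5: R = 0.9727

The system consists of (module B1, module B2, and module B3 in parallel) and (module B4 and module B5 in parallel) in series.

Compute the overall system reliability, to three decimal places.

0.994

Parallel (B1, B2, and B3): 1 − (1 − 0.96930)(1 − 0.86610)(1 − 0.76800) = 0.99905
Parallel (B4 and B5): 1 − (1 − 0.80060)(1 − 0.97270) = 0.99456
Series ([0.99905] and [0.99456]): 0.99905 × 0.99456 = 0.994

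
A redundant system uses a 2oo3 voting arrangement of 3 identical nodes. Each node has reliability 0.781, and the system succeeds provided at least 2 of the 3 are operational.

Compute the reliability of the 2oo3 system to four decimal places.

0.8771

R = Σ_{i=2}^{3} C(3,i) p^i (1−p)^{3−i} with p = 0.781
C(3,2)·0.781^2·0.219^1 = 0.400744
C(3,3)·0.781^3·0.219^0 = 0.476380
Sum = 0.8771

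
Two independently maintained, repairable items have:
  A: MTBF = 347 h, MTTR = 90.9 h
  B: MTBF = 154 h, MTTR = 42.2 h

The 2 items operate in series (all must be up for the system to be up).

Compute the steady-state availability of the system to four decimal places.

0.6220

A(A) = MTBF/(MTBF+MTTR) = 347/(347+90.9) = 0.792418
A(B) = MTBF/(MTBF+MTTR) = 154/(154+42.2) = 0.784913
Series availability: 0.792418 × 0.784913 = 0.6220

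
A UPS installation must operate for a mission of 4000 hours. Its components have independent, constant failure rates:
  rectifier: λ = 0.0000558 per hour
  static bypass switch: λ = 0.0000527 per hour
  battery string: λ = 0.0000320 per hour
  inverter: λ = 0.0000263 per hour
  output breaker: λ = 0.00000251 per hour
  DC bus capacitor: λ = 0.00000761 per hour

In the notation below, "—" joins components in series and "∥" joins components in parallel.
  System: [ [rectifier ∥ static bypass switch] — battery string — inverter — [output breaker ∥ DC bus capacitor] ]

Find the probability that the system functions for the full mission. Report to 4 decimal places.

R(rectifier) = exp(−0.0000558 × 4000) = 0.799955
R(static bypass switch) = exp(−0.0000527 × 4000) = 0.809936
R(battery string) = exp(−0.0000320 × 4000) = 0.879853
R(inverter) = exp(−0.0000263 × 4000) = 0.900144
R(output breaker) = exp(−0.00000251 × 4000) = 0.990010
R(DC bus capacitor) = exp(−0.00000761 × 4000) = 0.970019
Parallel (rectifier and static bypass switch): 1 − (1 − 0.799955)(1 − 0.809936) = 0.961979
Parallel (output breaker and DC bus capacitor): 1 − (1 − 0.990010)(1 − 0.970019) = 0.999700
Series ([0.961979], battery string, inverter, and [0.999700]): 0.961979 × 0.879853 × 0.900144 × 0.999700 = 0.7617

0.7617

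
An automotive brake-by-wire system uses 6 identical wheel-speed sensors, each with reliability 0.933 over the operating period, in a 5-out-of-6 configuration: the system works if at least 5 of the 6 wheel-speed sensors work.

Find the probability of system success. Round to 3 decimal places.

0.944

R = Σ_{i=5}^{6} C(6,i) p^i (1−p)^{6−i} with p = 0.933
C(6,5)·0.933^5·0.067^1 = 0.28421
C(6,6)·0.933^6·0.067^0 = 0.65961
Sum = 0.944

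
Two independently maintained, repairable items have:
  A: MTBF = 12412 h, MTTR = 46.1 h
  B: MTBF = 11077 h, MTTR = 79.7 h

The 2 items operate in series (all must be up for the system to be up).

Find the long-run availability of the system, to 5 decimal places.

A(A) = MTBF/(MTBF+MTTR) = 12412/(12412+46.1) = 0.996300
A(B) = MTBF/(MTBF+MTTR) = 11077/(11077+79.7) = 0.992856
Series availability: 0.996300 × 0.992856 = 0.98918

0.98918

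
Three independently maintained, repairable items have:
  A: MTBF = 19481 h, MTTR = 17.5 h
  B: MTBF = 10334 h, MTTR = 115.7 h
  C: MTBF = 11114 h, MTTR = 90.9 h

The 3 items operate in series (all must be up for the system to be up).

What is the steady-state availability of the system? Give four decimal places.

0.9800

A(A) = MTBF/(MTBF+MTTR) = 19481/(19481+17.5) = 0.999102
A(B) = MTBF/(MTBF+MTTR) = 10334/(10334+115.7) = 0.988928
A(C) = MTBF/(MTBF+MTTR) = 11114/(11114+90.9) = 0.991887
Series availability: 0.999102 × 0.988928 × 0.991887 = 0.9800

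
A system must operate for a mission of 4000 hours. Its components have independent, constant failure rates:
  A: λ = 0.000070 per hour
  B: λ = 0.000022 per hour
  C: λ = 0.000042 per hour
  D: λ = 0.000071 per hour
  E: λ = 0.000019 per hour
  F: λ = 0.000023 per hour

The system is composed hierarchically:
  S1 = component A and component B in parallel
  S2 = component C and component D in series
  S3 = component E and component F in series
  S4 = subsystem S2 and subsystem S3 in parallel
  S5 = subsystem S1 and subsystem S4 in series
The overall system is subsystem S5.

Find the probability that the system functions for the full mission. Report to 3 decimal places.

0.924

R(A) = exp(−0.000070 × 4000) = 0.75578
R(B) = exp(−0.000022 × 4000) = 0.91576
R(C) = exp(−0.000042 × 4000) = 0.84535
R(D) = exp(−0.000071 × 4000) = 0.75277
R(E) = exp(−0.000019 × 4000) = 0.92682
R(F) = exp(−0.000023 × 4000) = 0.91211
Parallel (A and B): 1 − (1 − 0.75578)(1 − 0.91576) = 0.97943
Series (C and D): 0.84535 × 0.75277 = 0.63635
Series (E and F): 0.92682 × 0.91211 = 0.84536
Parallel ([0.63635] and [0.84536]): 1 − (1 − 0.63635)(1 − 0.84536) = 0.94377
Series ([0.97943] and [0.94377]): 0.97943 × 0.94377 = 0.924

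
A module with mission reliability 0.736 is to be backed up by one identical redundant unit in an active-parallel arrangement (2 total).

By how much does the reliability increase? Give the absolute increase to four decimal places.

R_before = 0.736
R_after = 1 − (1 − 0.736)^2 = 0.9303
ΔR = 0.9303 − 0.736 = 0.1943

0.1943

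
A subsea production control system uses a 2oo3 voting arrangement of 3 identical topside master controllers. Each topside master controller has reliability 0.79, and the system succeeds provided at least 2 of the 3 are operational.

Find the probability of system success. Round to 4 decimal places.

0.8862

R = Σ_{i=2}^{3} C(3,i) p^i (1−p)^{3−i} with p = 0.79
C(3,2)·0.79^2·0.21^1 = 0.393183
C(3,3)·0.79^3·0.21^0 = 0.493039
Sum = 0.8862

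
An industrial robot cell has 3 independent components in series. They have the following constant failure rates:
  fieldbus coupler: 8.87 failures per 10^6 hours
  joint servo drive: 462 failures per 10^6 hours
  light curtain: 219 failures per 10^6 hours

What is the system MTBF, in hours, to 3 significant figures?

1450

Series of exponential components: λ_sys = Σ λ_i
λ_sys = 0.00000887 + 0.000462 + 0.000219 = 6.8987e-04 /h
MTBF = 1 / λ_sys = 1450 h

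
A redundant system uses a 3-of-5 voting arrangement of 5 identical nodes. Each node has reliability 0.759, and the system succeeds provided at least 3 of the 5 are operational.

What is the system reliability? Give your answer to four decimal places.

0.9057

R = Σ_{i=3}^{5} C(5,i) p^i (1−p)^{5−i} with p = 0.759
C(5,3)·0.759^3·0.241^2 = 0.253957
C(5,4)·0.759^4·0.241^1 = 0.399903
C(5,5)·0.759^5·0.241^0 = 0.251889
Sum = 0.9057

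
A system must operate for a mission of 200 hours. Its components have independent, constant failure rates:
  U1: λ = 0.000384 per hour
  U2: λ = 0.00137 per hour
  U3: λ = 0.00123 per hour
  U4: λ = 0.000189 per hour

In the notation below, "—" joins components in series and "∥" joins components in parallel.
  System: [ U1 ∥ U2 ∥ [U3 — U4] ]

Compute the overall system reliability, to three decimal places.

R(U1) = exp(−0.000384 × 200) = 0.92608
R(U2) = exp(−0.00137 × 200) = 0.76033
R(U3) = exp(−0.00123 × 200) = 0.78192
R(U4) = exp(−0.000189 × 200) = 0.96291
Series (U3 and U4): 0.78192 × 0.96291 = 0.75292
Parallel (U1, U2, and [0.75292]): 1 − (1 − 0.92608)(1 − 0.76033)(1 − 0.75292) = 0.996

0.996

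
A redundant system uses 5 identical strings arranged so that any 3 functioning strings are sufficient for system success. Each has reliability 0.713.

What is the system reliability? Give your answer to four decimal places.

0.8537

R = Σ_{i=3}^{5} C(5,i) p^i (1−p)^{5−i} with p = 0.713
C(5,3)·0.713^3·0.287^2 = 0.298561
C(5,4)·0.713^4·0.287^1 = 0.370860
C(5,5)·0.713^5·0.287^0 = 0.184267
Sum = 0.8537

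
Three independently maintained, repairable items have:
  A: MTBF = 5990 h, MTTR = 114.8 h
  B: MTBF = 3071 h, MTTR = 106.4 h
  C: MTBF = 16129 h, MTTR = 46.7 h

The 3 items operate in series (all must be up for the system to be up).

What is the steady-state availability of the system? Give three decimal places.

A(A) = MTBF/(MTBF+MTTR) = 5990/(5990+114.8) = 0.981195
A(B) = MTBF/(MTBF+MTTR) = 3071/(3071+106.4) = 0.966514
A(C) = MTBF/(MTBF+MTTR) = 16129/(16129+46.7) = 0.997113
Series availability: 0.981195 × 0.966514 × 0.997113 = 0.946

0.946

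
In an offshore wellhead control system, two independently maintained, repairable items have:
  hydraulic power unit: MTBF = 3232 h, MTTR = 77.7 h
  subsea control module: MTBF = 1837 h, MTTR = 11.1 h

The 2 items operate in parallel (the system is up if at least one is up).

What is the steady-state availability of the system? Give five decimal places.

A(hydraulic power unit) = MTBF/(MTBF+MTTR) = 3232/(3232+77.7) = 0.976524
A(subsea control module) = MTBF/(MTBF+MTTR) = 1837/(1837+11.1) = 0.993994
Parallel availability: 1 − (1 − 0.976524)(1 − 0.993994) = 0.99986

0.99986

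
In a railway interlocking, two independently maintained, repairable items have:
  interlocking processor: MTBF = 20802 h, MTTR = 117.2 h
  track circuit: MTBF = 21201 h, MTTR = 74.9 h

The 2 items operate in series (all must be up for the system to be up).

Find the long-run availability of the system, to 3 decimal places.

A(interlocking processor) = MTBF/(MTBF+MTTR) = 20802/(20802+117.2) = 0.994397
A(track circuit) = MTBF/(MTBF+MTTR) = 21201/(21201+74.9) = 0.996480
Series availability: 0.994397 × 0.996480 = 0.991

0.991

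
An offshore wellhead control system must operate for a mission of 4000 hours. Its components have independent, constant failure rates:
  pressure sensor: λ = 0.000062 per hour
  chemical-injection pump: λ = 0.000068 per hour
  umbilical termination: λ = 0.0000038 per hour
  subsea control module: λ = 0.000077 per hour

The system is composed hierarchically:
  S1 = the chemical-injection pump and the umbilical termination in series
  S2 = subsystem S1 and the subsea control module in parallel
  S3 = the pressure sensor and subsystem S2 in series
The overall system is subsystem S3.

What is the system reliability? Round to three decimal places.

0.729

R(pressure sensor) = exp(−0.000062 × 4000) = 0.78036
R(chemical-injection pump) = exp(−0.000068 × 4000) = 0.76185
R(umbilical termination) = exp(−0.0000038 × 4000) = 0.98491
R(subsea control module) = exp(−0.000077 × 4000) = 0.73492
Series (chemical-injection pump and umbilical termination): 0.76185 × 0.98491 = 0.75035
Parallel ([0.75035] and subsea control module): 1 − (1 − 0.75035)(1 − 0.73492) = 0.93382
Series (pressure sensor and [0.93382]): 0.78036 × 0.93382 = 0.729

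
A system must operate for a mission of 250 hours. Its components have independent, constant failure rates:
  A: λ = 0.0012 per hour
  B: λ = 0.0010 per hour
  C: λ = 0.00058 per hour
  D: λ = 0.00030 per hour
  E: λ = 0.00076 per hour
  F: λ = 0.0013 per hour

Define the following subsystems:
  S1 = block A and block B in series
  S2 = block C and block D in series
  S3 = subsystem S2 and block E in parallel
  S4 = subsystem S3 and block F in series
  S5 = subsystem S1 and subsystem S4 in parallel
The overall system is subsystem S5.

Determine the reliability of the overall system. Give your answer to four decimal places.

0.8722

R(A) = exp(−0.0012 × 250) = 0.740818
R(B) = exp(−0.0010 × 250) = 0.778801
R(C) = exp(−0.00058 × 250) = 0.865022
R(D) = exp(−0.00030 × 250) = 0.927743
R(E) = exp(−0.00076 × 250) = 0.826959
R(F) = exp(−0.0013 × 250) = 0.722527
Series (A and B): 0.740818 × 0.778801 = 0.576950
Series (C and D): 0.865022 × 0.927743 = 0.802518
Parallel ([0.802518] and E): 1 − (1 − 0.802518)(1 − 0.826959) = 0.965828
Series ([0.965828] and F): 0.965828 × 0.722527 = 0.697837
Parallel ([0.576950] and [0.697837]): 1 − (1 − 0.576950)(1 − 0.697837) = 0.8722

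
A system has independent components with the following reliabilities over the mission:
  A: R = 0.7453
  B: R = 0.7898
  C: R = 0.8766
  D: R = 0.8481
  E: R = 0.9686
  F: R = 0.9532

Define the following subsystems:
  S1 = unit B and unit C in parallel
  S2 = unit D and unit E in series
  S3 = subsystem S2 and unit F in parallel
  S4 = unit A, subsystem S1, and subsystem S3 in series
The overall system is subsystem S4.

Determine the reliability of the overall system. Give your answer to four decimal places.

0.7199

Parallel (B and C): 1 − (1 − 0.789800)(1 − 0.876600) = 0.974061
Series (D and E): 0.848100 × 0.968600 = 0.821470
Parallel ([0.821470] and F): 1 − (1 − 0.821470)(1 − 0.953200) = 0.991645
Series (A, [0.974061], and [0.991645]): 0.745300 × 0.974061 × 0.991645 = 0.7199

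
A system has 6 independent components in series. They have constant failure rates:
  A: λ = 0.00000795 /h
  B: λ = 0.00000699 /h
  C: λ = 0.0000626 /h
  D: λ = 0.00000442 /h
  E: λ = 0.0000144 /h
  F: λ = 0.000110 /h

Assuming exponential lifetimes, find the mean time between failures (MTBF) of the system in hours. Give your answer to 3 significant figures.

Series of exponential components: λ_sys = Σ λ_i
λ_sys = 0.00000795 + 0.00000699 + 0.0000626 + 0.00000442 + 0.0000144 + 0.000110 = 2.0636e-04 /h
MTBF = 1 / λ_sys = 4850 h

4850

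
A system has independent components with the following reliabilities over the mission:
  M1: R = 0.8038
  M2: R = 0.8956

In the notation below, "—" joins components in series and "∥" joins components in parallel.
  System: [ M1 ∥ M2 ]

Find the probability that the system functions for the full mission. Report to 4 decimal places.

Parallel (M1 and M2): 1 − (1 − 0.803800)(1 − 0.895600) = 0.9795

0.9795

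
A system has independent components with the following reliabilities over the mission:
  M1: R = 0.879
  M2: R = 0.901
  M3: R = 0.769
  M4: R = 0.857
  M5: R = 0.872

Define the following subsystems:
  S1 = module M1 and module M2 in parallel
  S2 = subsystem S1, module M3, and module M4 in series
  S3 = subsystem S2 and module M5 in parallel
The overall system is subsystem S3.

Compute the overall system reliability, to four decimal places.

Parallel (M1 and M2): 1 − (1 − 0.879000)(1 − 0.901000) = 0.988021
Series ([0.988021], M3, and M4): 0.988021 × 0.769000 × 0.857000 = 0.651138
Parallel ([0.651138] and M5): 1 − (1 − 0.651138)(1 − 0.872000) = 0.9553

0.9553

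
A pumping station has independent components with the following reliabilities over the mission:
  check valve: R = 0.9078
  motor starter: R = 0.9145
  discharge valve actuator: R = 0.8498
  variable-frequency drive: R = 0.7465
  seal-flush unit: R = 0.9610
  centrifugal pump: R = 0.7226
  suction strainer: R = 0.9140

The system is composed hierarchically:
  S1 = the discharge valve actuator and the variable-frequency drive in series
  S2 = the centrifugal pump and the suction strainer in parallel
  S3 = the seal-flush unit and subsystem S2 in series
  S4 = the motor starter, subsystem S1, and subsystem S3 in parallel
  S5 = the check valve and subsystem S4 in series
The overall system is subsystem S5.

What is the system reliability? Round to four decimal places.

0.9060

Series (discharge valve actuator and variable-frequency drive): 0.849800 × 0.746500 = 0.634376
Parallel (centrifugal pump and suction strainer): 1 − (1 − 0.722600)(1 − 0.914000) = 0.976144
Series (seal-flush unit and [0.976144]): 0.961000 × 0.976144 = 0.938074
Parallel (motor starter, [0.634376], and [0.938074]): 1 − (1 − 0.914500)(1 − 0.634376)(1 − 0.938074) = 0.998064
Series (check valve and [0.998064]): 0.907800 × 0.998064 = 0.9060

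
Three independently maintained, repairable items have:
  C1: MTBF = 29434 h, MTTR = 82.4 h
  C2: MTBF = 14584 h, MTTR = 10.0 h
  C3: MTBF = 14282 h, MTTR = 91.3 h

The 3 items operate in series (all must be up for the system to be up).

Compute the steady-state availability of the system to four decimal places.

0.9902

A(C1) = MTBF/(MTBF+MTTR) = 29434/(29434+82.4) = 0.997208
A(C2) = MTBF/(MTBF+MTTR) = 14584/(14584+10.0) = 0.999315
A(C3) = MTBF/(MTBF+MTTR) = 14282/(14282+91.3) = 0.993648
Series availability: 0.997208 × 0.999315 × 0.993648 = 0.9902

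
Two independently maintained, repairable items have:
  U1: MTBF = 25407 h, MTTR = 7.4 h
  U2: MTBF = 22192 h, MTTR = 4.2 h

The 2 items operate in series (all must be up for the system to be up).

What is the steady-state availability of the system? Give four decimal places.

0.9995

A(U1) = MTBF/(MTBF+MTTR) = 25407/(25407+7.4) = 0.999709
A(U2) = MTBF/(MTBF+MTTR) = 22192/(22192+4.2) = 0.999811
Series availability: 0.999709 × 0.999811 = 0.9995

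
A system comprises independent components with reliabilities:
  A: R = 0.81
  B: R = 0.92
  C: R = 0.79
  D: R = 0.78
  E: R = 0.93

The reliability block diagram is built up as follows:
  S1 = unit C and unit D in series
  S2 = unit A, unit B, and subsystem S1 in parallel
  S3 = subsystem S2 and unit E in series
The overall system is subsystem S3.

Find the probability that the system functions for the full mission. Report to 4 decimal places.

0.9246

Series (C and D): 0.790000 × 0.780000 = 0.616200
Parallel (A, B, and [0.616200]): 1 − (1 − 0.810000)(1 − 0.920000)(1 − 0.616200) = 0.994166
Series ([0.994166] and E): 0.994166 × 0.930000 = 0.9246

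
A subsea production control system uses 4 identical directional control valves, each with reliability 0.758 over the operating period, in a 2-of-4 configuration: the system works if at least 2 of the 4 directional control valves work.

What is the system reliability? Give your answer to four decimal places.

R = Σ_{i=2}^{4} C(4,i) p^i (1−p)^{4−i} with p = 0.758
C(4,2)·0.758^2·0.242^2 = 0.201893
C(4,3)·0.758^3·0.242^1 = 0.421583
C(4,4)·0.758^4·0.242^0 = 0.330124
Sum = 0.9536

0.9536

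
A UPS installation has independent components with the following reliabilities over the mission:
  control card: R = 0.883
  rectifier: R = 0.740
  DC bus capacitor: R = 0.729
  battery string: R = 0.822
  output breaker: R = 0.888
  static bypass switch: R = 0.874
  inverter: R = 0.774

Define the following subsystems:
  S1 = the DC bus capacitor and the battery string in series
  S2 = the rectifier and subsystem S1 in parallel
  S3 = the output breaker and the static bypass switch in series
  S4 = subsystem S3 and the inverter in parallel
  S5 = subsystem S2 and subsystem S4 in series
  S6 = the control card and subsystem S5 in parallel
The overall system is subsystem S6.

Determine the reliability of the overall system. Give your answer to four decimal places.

Series (DC bus capacitor and battery string): 0.729000 × 0.822000 = 0.599238
Parallel (rectifier and [0.599238]): 1 − (1 − 0.740000)(1 − 0.599238) = 0.895802
Series (output breaker and static bypass switch): 0.888000 × 0.874000 = 0.776112
Parallel ([0.776112] and inverter): 1 − (1 − 0.776112)(1 − 0.774000) = 0.949401
Series ([0.895802] and [0.949401]): 0.895802 × 0.949401 = 0.850475
Parallel (control card and [0.850475]): 1 − (1 − 0.883000)(1 − 0.850475) = 0.9825

0.9825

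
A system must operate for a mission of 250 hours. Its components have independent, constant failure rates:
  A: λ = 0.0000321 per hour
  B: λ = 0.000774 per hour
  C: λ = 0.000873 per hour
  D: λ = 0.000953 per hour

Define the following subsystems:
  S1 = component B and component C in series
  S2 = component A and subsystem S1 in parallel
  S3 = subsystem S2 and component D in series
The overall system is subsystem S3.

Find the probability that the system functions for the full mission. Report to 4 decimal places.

0.7859

R(A) = exp(−0.0000321 × 250) = 0.992007
R(B) = exp(−0.000774 × 250) = 0.824070
R(C) = exp(−0.000873 × 250) = 0.803924
R(D) = exp(−0.000953 × 250) = 0.788006
Series (B and C): 0.824070 × 0.803924 = 0.662490
Parallel (A and [0.662490]): 1 − (1 − 0.992007)(1 − 0.662490) = 0.997302
Series ([0.997302] and D): 0.997302 × 0.788006 = 0.7859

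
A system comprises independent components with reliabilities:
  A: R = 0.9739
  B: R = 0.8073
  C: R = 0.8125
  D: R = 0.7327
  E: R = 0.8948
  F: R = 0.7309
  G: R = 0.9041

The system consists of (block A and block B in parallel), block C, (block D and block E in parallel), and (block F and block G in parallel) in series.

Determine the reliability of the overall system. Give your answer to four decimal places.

Parallel (A and B): 1 − (1 − 0.973900)(1 − 0.807300) = 0.994971
Parallel (D and E): 1 − (1 − 0.732700)(1 − 0.894800) = 0.971880
Parallel (F and G): 1 − (1 − 0.730900)(1 − 0.904100) = 0.974193
Series ([0.994971], C, [0.971880], and [0.974193]): 0.994971 × 0.812500 × 0.971880 × 0.974193 = 0.7654

0.7654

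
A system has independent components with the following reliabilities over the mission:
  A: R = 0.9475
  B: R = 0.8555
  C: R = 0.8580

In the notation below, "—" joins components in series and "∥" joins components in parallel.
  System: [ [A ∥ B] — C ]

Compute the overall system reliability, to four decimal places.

Parallel (A and B): 1 − (1 − 0.947500)(1 − 0.855500) = 0.992414
Series ([0.992414] and C): 0.992414 × 0.858000 = 0.8515

0.8515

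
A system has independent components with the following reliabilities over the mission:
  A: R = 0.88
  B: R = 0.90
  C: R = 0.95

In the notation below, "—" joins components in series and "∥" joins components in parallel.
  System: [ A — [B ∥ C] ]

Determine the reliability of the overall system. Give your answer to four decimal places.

Parallel (B and C): 1 − (1 − 0.900000)(1 − 0.950000) = 0.995000
Series (A and [0.995000]): 0.880000 × 0.995000 = 0.8756

0.8756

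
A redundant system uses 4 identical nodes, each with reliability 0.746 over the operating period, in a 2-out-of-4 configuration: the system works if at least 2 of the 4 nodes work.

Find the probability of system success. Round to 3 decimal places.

0.947

R = Σ_{i=2}^{4} C(4,i) p^i (1−p)^{4−i} with p = 0.746
C(4,2)·0.746^2·0.254^2 = 0.21543
C(4,3)·0.746^3·0.254^1 = 0.42180
C(4,4)·0.746^4·0.254^0 = 0.30971
Sum = 0.947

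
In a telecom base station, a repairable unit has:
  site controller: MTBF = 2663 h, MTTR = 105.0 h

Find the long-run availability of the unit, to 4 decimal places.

0.9621

A(site controller) = MTBF/(MTBF+MTTR) = 2663/(2663+105.0) = 0.9621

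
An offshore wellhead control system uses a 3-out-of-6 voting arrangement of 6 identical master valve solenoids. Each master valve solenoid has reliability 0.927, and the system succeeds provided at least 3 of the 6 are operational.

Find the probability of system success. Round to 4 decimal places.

R = Σ_{i=3}^{6} C(6,i) p^i (1−p)^{6−i} with p = 0.927
C(6,3)·0.927^3·0.073^3 = 0.006198
C(6,4)·0.927^4·0.073^2 = 0.059028
C(6,5)·0.927^5·0.073^1 = 0.299828
C(6,6)·0.927^6·0.073^0 = 0.634568
Sum = 0.9996

0.9996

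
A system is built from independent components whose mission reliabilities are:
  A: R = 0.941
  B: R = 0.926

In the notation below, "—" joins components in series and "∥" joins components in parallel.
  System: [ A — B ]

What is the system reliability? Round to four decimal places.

Series (A and B): 0.941000 × 0.926000 = 0.8714

0.8714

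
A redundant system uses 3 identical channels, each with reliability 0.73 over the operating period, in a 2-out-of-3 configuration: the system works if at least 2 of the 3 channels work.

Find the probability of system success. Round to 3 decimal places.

0.821

R = Σ_{i=2}^{3} C(3,i) p^i (1−p)^{3−i} with p = 0.73
C(3,2)·0.73^2·0.27^1 = 0.43165
C(3,3)·0.73^3·0.27^0 = 0.38902
Sum = 0.821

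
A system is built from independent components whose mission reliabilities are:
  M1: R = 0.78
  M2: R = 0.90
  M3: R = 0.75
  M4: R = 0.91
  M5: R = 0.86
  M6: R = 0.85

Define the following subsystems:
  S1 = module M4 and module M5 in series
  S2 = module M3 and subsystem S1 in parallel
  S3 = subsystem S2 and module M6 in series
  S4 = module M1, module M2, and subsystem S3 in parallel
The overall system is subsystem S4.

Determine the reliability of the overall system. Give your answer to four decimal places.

0.9957

Series (M4 and M5): 0.910000 × 0.860000 = 0.782600
Parallel (M3 and [0.782600]): 1 − (1 − 0.750000)(1 − 0.782600) = 0.945650
Series ([0.945650] and M6): 0.945650 × 0.850000 = 0.803803
Parallel (M1, M2, and [0.803803]): 1 − (1 − 0.780000)(1 − 0.900000)(1 − 0.803803) = 0.9957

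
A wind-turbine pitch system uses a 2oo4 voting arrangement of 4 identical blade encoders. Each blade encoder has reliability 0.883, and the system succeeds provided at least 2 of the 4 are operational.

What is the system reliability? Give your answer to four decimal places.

R = Σ_{i=2}^{4} C(4,i) p^i (1−p)^{4−i} with p = 0.883
C(4,2)·0.883^2·0.117^2 = 0.064039
C(4,3)·0.883^3·0.117^1 = 0.322202
C(4,4)·0.883^4·0.117^0 = 0.607915
Sum = 0.9942

0.9942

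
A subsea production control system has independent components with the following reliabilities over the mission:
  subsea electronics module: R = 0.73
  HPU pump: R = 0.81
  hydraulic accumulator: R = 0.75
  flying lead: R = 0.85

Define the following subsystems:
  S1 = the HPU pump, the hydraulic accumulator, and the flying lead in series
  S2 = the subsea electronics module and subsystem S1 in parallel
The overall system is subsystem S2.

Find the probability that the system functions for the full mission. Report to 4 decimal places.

0.8694

Series (HPU pump, hydraulic accumulator, and flying lead): 0.810000 × 0.750000 × 0.850000 = 0.516375
Parallel (subsea electronics module and [0.516375]): 1 − (1 − 0.730000)(1 − 0.516375) = 0.8694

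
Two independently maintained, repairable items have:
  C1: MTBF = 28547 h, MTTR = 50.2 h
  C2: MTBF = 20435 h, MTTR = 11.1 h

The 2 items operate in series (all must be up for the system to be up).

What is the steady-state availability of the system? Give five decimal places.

0.99770

A(C1) = MTBF/(MTBF+MTTR) = 28547/(28547+50.2) = 0.998245
A(C2) = MTBF/(MTBF+MTTR) = 20435/(20435+11.1) = 0.999457
Series availability: 0.998245 × 0.999457 = 0.99770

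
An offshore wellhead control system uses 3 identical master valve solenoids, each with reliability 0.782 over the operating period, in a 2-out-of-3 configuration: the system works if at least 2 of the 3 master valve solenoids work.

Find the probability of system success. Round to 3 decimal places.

R = Σ_{i=2}^{3} C(3,i) p^i (1−p)^{3−i} with p = 0.782
C(3,2)·0.782^2·0.218^1 = 0.39994
C(3,3)·0.782^3·0.218^0 = 0.47821
Sum = 0.878

0.878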